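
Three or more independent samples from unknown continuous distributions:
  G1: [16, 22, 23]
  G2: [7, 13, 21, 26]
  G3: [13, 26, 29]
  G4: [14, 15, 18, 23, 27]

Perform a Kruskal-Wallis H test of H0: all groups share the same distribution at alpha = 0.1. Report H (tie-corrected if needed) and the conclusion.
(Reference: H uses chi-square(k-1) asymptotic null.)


Step 1: Combine all N = 15 observations and assign midranks.
sorted (value, group, rank): (7,G2,1), (13,G2,2.5), (13,G3,2.5), (14,G4,4), (15,G4,5), (16,G1,6), (18,G4,7), (21,G2,8), (22,G1,9), (23,G1,10.5), (23,G4,10.5), (26,G2,12.5), (26,G3,12.5), (27,G4,14), (29,G3,15)
Step 2: Sum ranks within each group.
R_1 = 25.5 (n_1 = 3)
R_2 = 24 (n_2 = 4)
R_3 = 30 (n_3 = 3)
R_4 = 40.5 (n_4 = 5)
Step 3: H = 12/(N(N+1)) * sum(R_i^2/n_i) - 3(N+1)
     = 12/(15*16) * (25.5^2/3 + 24^2/4 + 30^2/3 + 40.5^2/5) - 3*16
     = 0.050000 * 988.8 - 48
     = 1.440000.
Step 4: Ties present; correction factor C = 1 - 18/(15^3 - 15) = 0.994643. Corrected H = 1.440000 / 0.994643 = 1.447756.
Step 5: Under H0, H ~ chi^2(3); p-value = 0.694380.
Step 6: alpha = 0.1. fail to reject H0.

H = 1.4478, df = 3, p = 0.694380, fail to reject H0.


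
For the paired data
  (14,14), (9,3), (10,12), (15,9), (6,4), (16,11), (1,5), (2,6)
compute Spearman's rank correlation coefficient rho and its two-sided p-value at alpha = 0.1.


Step 1: Rank x and y separately (midranks; no ties here).
rank(x): 14->6, 9->4, 10->5, 15->7, 6->3, 16->8, 1->1, 2->2
rank(y): 14->8, 3->1, 12->7, 9->5, 4->2, 11->6, 5->3, 6->4
Step 2: d_i = R_x(i) - R_y(i); compute d_i^2.
  (6-8)^2=4, (4-1)^2=9, (5-7)^2=4, (7-5)^2=4, (3-2)^2=1, (8-6)^2=4, (1-3)^2=4, (2-4)^2=4
sum(d^2) = 34.
Step 3: rho = 1 - 6*34 / (8*(8^2 - 1)) = 1 - 204/504 = 0.595238.
Step 4: Under H0, t = rho * sqrt((n-2)/(1-rho^2)) = 1.8145 ~ t(6).
Step 5: Two-sided p-value from the t-distribution with 6 df = 0.119530.
Step 6: alpha = 0.1. fail to reject H0.

rho = 0.5952, p = 0.119530, fail to reject H0 at alpha = 0.1.


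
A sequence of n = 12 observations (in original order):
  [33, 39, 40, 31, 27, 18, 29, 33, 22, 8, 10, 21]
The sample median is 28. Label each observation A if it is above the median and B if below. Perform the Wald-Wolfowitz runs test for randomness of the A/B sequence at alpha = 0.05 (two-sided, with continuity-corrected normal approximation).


Step 1: Compute median = 28; label A = above, B = below.
Labels in order: AAAABBAABBBB  (n_A = 6, n_B = 6)
Step 2: Count runs R = 4.
Step 3: Under H0 (random ordering), E[R] = 2*n_A*n_B/(n_A+n_B) + 1 = 2*6*6/12 + 1 = 7.0000.
        Var[R] = 2*n_A*n_B*(2*n_A*n_B - n_A - n_B) / ((n_A+n_B)^2 * (n_A+n_B-1)) = 4320/1584 = 2.7273.
        SD[R] = 1.6514.
Step 4: Continuity-corrected z = (R + 0.5 - E[R]) / SD[R] = (4 + 0.5 - 7.0000) / 1.6514 = -1.5138.
Step 5: Two-sided p-value via normal approximation = 2*(1 - Phi(|z|)) = 0.130070.
Step 6: alpha = 0.05. fail to reject H0.

R = 4, z = -1.5138, p = 0.130070, fail to reject H0.


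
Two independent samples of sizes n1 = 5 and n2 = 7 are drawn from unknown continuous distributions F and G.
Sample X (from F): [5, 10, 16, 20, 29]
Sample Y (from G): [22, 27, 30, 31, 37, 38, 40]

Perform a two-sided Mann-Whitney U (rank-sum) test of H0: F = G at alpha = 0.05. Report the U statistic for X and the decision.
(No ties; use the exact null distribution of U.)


Step 1: Combine and sort all 12 observations; assign midranks.
sorted (value, group): (5,X), (10,X), (16,X), (20,X), (22,Y), (27,Y), (29,X), (30,Y), (31,Y), (37,Y), (38,Y), (40,Y)
ranks: 5->1, 10->2, 16->3, 20->4, 22->5, 27->6, 29->7, 30->8, 31->9, 37->10, 38->11, 40->12
Step 2: Rank sum for X: R1 = 1 + 2 + 3 + 4 + 7 = 17.
Step 3: U_X = R1 - n1(n1+1)/2 = 17 - 5*6/2 = 17 - 15 = 2.
       U_Y = n1*n2 - U_X = 35 - 2 = 33.
Step 4: No ties, so the exact null distribution of U (based on enumerating the C(12,5) = 792 equally likely rank assignments) gives the two-sided p-value.
Step 5: p-value = 0.010101; compare to alpha = 0.05. reject H0.

U_X = 2, p = 0.010101, reject H0 at alpha = 0.05.


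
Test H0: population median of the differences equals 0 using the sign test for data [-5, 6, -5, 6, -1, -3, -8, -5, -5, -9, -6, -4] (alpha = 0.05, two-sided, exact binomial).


Step 1: Discard zero differences. Original n = 12; n_eff = number of nonzero differences = 12.
Nonzero differences (with sign): -5, +6, -5, +6, -1, -3, -8, -5, -5, -9, -6, -4
Step 2: Count signs: positive = 2, negative = 10.
Step 3: Under H0: P(positive) = 0.5, so the number of positives S ~ Bin(12, 0.5).
Step 4: Two-sided exact p-value = sum of Bin(12,0.5) probabilities at or below the observed probability = 0.038574.
Step 5: alpha = 0.05. reject H0.

n_eff = 12, pos = 2, neg = 10, p = 0.038574, reject H0.


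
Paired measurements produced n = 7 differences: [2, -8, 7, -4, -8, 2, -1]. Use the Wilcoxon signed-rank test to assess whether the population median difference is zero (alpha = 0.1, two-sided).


Step 1: Drop any zero differences (none here) and take |d_i|.
|d| = [2, 8, 7, 4, 8, 2, 1]
Step 2: Midrank |d_i| (ties get averaged ranks).
ranks: |2|->2.5, |8|->6.5, |7|->5, |4|->4, |8|->6.5, |2|->2.5, |1|->1
Step 3: Attach original signs; sum ranks with positive sign and with negative sign.
W+ = 2.5 + 5 + 2.5 = 10
W- = 6.5 + 4 + 6.5 + 1 = 18
(Check: W+ + W- = 28 should equal n(n+1)/2 = 28.)
Step 4: Test statistic W = min(W+, W-) = 10.
Step 5: Ties in |d|, so use the tie-corrected normal approximation.
        E[W] = n(n+1)/4 = 7*8/4 = 14.
        Tie groups: |d|=2 (t=2), |d|=8 (t=2); sum(t^3 - t) = 12.
        Var[W] = n(n+1)(2n+1)/24 - sum(t^3-t)/48 = 840/24 - 12/48 = 34.75.
        z = (W - E[W]) / sqrt(Var[W]) = (10 - 14) / 5.8949 = -0.6786.
        Two-sided p = 2*Phi(z) = 0.497422.
Step 6: alpha = 0.1. fail to reject H0.

W+ = 10, W- = 18, W = min = 10, p = 0.497422, fail to reject H0.


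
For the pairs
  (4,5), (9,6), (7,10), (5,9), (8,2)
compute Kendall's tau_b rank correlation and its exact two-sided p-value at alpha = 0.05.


Step 1: Enumerate the 10 unordered pairs (i,j) with i<j and classify each by sign(x_j-x_i) * sign(y_j-y_i).
  (1,2):dx=+5,dy=+1->C; (1,3):dx=+3,dy=+5->C; (1,4):dx=+1,dy=+4->C; (1,5):dx=+4,dy=-3->D
  (2,3):dx=-2,dy=+4->D; (2,4):dx=-4,dy=+3->D; (2,5):dx=-1,dy=-4->C; (3,4):dx=-2,dy=-1->C
  (3,5):dx=+1,dy=-8->D; (4,5):dx=+3,dy=-7->D
Step 2: C = 5, D = 5, total pairs = 10.
Step 3: tau = (C - D)/(n(n-1)/2) = (5 - 5)/10 = 0.000000.
Step 4: Exact two-sided p-value (enumerate n! = 120 permutations of y under H0): p = 1.000000.
Step 5: alpha = 0.05. fail to reject H0.

tau_b = 0.0000 (C=5, D=5), p = 1.000000, fail to reject H0.


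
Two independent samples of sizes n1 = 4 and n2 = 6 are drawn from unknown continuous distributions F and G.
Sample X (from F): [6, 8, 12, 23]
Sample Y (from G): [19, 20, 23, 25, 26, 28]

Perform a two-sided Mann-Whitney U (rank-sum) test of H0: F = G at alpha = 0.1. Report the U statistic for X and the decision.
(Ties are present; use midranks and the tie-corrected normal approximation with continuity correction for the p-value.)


Step 1: Combine and sort all 10 observations; assign midranks.
sorted (value, group): (6,X), (8,X), (12,X), (19,Y), (20,Y), (23,X), (23,Y), (25,Y), (26,Y), (28,Y)
ranks: 6->1, 8->2, 12->3, 19->4, 20->5, 23->6.5, 23->6.5, 25->8, 26->9, 28->10
Step 2: Rank sum for X: R1 = 1 + 2 + 3 + 6.5 = 12.5.
Step 3: U_X = R1 - n1(n1+1)/2 = 12.5 - 4*5/2 = 12.5 - 10 = 2.5.
       U_Y = n1*n2 - U_X = 24 - 2.5 = 21.5.
Step 4: Ties are present, so use the tie-corrected normal approximation (with continuity correction) for the p-value.
Step 5: p-value = 0.054273; compare to alpha = 0.1. reject H0.

U_X = 2.5, p = 0.054273, reject H0 at alpha = 0.1.


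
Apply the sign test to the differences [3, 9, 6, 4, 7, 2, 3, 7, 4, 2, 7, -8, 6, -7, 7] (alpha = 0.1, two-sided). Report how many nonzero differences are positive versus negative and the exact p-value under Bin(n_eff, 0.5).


Step 1: Discard zero differences. Original n = 15; n_eff = number of nonzero differences = 15.
Nonzero differences (with sign): +3, +9, +6, +4, +7, +2, +3, +7, +4, +2, +7, -8, +6, -7, +7
Step 2: Count signs: positive = 13, negative = 2.
Step 3: Under H0: P(positive) = 0.5, so the number of positives S ~ Bin(15, 0.5).
Step 4: Two-sided exact p-value = sum of Bin(15,0.5) probabilities at or below the observed probability = 0.007385.
Step 5: alpha = 0.1. reject H0.

n_eff = 15, pos = 13, neg = 2, p = 0.007385, reject H0.


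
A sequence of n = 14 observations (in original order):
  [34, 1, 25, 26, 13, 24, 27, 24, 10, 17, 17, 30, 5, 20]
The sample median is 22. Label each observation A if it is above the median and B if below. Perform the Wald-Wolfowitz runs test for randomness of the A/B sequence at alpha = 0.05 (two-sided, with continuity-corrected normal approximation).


Step 1: Compute median = 22; label A = above, B = below.
Labels in order: ABAABAAABBBABB  (n_A = 7, n_B = 7)
Step 2: Count runs R = 8.
Step 3: Under H0 (random ordering), E[R] = 2*n_A*n_B/(n_A+n_B) + 1 = 2*7*7/14 + 1 = 8.0000.
        Var[R] = 2*n_A*n_B*(2*n_A*n_B - n_A - n_B) / ((n_A+n_B)^2 * (n_A+n_B-1)) = 8232/2548 = 3.2308.
        SD[R] = 1.7974.
Step 4: R = E[R], so z = 0 with no continuity correction.
Step 5: Two-sided p-value via normal approximation = 2*(1 - Phi(|z|)) = 1.000000.
Step 6: alpha = 0.05. fail to reject H0.

R = 8, z = 0.0000, p = 1.000000, fail to reject H0.


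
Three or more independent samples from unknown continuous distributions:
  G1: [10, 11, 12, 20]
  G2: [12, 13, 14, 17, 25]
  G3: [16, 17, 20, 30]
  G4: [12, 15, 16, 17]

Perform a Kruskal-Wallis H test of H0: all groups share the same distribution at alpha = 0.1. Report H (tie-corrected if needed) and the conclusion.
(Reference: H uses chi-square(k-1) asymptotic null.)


Step 1: Combine all N = 17 observations and assign midranks.
sorted (value, group, rank): (10,G1,1), (11,G1,2), (12,G1,4), (12,G2,4), (12,G4,4), (13,G2,6), (14,G2,7), (15,G4,8), (16,G3,9.5), (16,G4,9.5), (17,G2,12), (17,G3,12), (17,G4,12), (20,G1,14.5), (20,G3,14.5), (25,G2,16), (30,G3,17)
Step 2: Sum ranks within each group.
R_1 = 21.5 (n_1 = 4)
R_2 = 45 (n_2 = 5)
R_3 = 53 (n_3 = 4)
R_4 = 33.5 (n_4 = 4)
Step 3: H = 12/(N(N+1)) * sum(R_i^2/n_i) - 3(N+1)
     = 12/(17*18) * (21.5^2/4 + 45^2/5 + 53^2/4 + 33.5^2/4) - 3*18
     = 0.039216 * 1503.38 - 54
     = 4.955882.
Step 4: Ties present; correction factor C = 1 - 60/(17^3 - 17) = 0.987745. Corrected H = 4.955882 / 0.987745 = 5.017370.
Step 5: Under H0, H ~ chi^2(3); p-value = 0.170530.
Step 6: alpha = 0.1. fail to reject H0.

H = 5.0174, df = 3, p = 0.170530, fail to reject H0.


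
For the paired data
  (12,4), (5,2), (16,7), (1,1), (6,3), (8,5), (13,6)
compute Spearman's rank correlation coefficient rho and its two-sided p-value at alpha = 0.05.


Step 1: Rank x and y separately (midranks; no ties here).
rank(x): 12->5, 5->2, 16->7, 1->1, 6->3, 8->4, 13->6
rank(y): 4->4, 2->2, 7->7, 1->1, 3->3, 5->5, 6->6
Step 2: d_i = R_x(i) - R_y(i); compute d_i^2.
  (5-4)^2=1, (2-2)^2=0, (7-7)^2=0, (1-1)^2=0, (3-3)^2=0, (4-5)^2=1, (6-6)^2=0
sum(d^2) = 2.
Step 3: rho = 1 - 6*2 / (7*(7^2 - 1)) = 1 - 12/336 = 0.964286.
Step 4: Under H0, t = rho * sqrt((n-2)/(1-rho^2)) = 8.1408 ~ t(5).
Step 5: Two-sided p-value from the t-distribution with 5 df = 0.000454.
Step 6: alpha = 0.05. reject H0.

rho = 0.9643, p = 0.000454, reject H0 at alpha = 0.05.


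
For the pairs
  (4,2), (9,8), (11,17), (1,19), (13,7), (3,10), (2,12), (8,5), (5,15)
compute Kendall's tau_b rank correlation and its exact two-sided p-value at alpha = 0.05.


Step 1: Enumerate the 36 unordered pairs (i,j) with i<j and classify each by sign(x_j-x_i) * sign(y_j-y_i).
  (1,2):dx=+5,dy=+6->C; (1,3):dx=+7,dy=+15->C; (1,4):dx=-3,dy=+17->D; (1,5):dx=+9,dy=+5->C
  (1,6):dx=-1,dy=+8->D; (1,7):dx=-2,dy=+10->D; (1,8):dx=+4,dy=+3->C; (1,9):dx=+1,dy=+13->C
  (2,3):dx=+2,dy=+9->C; (2,4):dx=-8,dy=+11->D; (2,5):dx=+4,dy=-1->D; (2,6):dx=-6,dy=+2->D
  (2,7):dx=-7,dy=+4->D; (2,8):dx=-1,dy=-3->C; (2,9):dx=-4,dy=+7->D; (3,4):dx=-10,dy=+2->D
  (3,5):dx=+2,dy=-10->D; (3,6):dx=-8,dy=-7->C; (3,7):dx=-9,dy=-5->C; (3,8):dx=-3,dy=-12->C
  (3,9):dx=-6,dy=-2->C; (4,5):dx=+12,dy=-12->D; (4,6):dx=+2,dy=-9->D; (4,7):dx=+1,dy=-7->D
  (4,8):dx=+7,dy=-14->D; (4,9):dx=+4,dy=-4->D; (5,6):dx=-10,dy=+3->D; (5,7):dx=-11,dy=+5->D
  (5,8):dx=-5,dy=-2->C; (5,9):dx=-8,dy=+8->D; (6,7):dx=-1,dy=+2->D; (6,8):dx=+5,dy=-5->D
  (6,9):dx=+2,dy=+5->C; (7,8):dx=+6,dy=-7->D; (7,9):dx=+3,dy=+3->C; (8,9):dx=-3,dy=+10->D
Step 2: C = 14, D = 22, total pairs = 36.
Step 3: tau = (C - D)/(n(n-1)/2) = (14 - 22)/36 = -0.222222.
Step 4: Exact two-sided p-value (enumerate n! = 362880 permutations of y under H0): p = 0.476709.
Step 5: alpha = 0.05. fail to reject H0.

tau_b = -0.2222 (C=14, D=22), p = 0.476709, fail to reject H0.


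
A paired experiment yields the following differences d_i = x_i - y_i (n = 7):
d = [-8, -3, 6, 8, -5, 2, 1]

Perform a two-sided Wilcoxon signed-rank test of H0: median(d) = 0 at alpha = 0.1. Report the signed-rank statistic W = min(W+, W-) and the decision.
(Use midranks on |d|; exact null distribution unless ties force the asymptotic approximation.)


Step 1: Drop any zero differences (none here) and take |d_i|.
|d| = [8, 3, 6, 8, 5, 2, 1]
Step 2: Midrank |d_i| (ties get averaged ranks).
ranks: |8|->6.5, |3|->3, |6|->5, |8|->6.5, |5|->4, |2|->2, |1|->1
Step 3: Attach original signs; sum ranks with positive sign and with negative sign.
W+ = 5 + 6.5 + 2 + 1 = 14.5
W- = 6.5 + 3 + 4 = 13.5
(Check: W+ + W- = 28 should equal n(n+1)/2 = 28.)
Step 4: Test statistic W = min(W+, W-) = 13.5.
Step 5: Ties in |d|, so use the tie-corrected normal approximation.
        E[W] = n(n+1)/4 = 7*8/4 = 14.
        Tie groups: |d|=8 (t=2); sum(t^3 - t) = 6.
        Var[W] = n(n+1)(2n+1)/24 - sum(t^3-t)/48 = 840/24 - 6/48 = 34.875.
        z = (W - E[W]) / sqrt(Var[W]) = (13.5 - 14) / 5.9055 = -0.0847.
        Two-sided p = 2*Phi(z) = 0.932526.
Step 6: alpha = 0.1. fail to reject H0.

W+ = 14.5, W- = 13.5, W = min = 13.5, p = 0.932526, fail to reject H0.


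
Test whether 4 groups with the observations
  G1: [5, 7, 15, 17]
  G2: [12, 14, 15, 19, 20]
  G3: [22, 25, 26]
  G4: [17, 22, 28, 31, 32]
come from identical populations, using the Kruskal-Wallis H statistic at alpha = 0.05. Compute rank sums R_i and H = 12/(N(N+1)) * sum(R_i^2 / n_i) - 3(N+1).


Step 1: Combine all N = 17 observations and assign midranks.
sorted (value, group, rank): (5,G1,1), (7,G1,2), (12,G2,3), (14,G2,4), (15,G1,5.5), (15,G2,5.5), (17,G1,7.5), (17,G4,7.5), (19,G2,9), (20,G2,10), (22,G3,11.5), (22,G4,11.5), (25,G3,13), (26,G3,14), (28,G4,15), (31,G4,16), (32,G4,17)
Step 2: Sum ranks within each group.
R_1 = 16 (n_1 = 4)
R_2 = 31.5 (n_2 = 5)
R_3 = 38.5 (n_3 = 3)
R_4 = 67 (n_4 = 5)
Step 3: H = 12/(N(N+1)) * sum(R_i^2/n_i) - 3(N+1)
     = 12/(17*18) * (16^2/4 + 31.5^2/5 + 38.5^2/3 + 67^2/5) - 3*18
     = 0.039216 * 1654.33 - 54
     = 10.875817.
Step 4: Ties present; correction factor C = 1 - 18/(17^3 - 17) = 0.996324. Corrected H = 10.875817 / 0.996324 = 10.915949.
Step 5: Under H0, H ~ chi^2(3); p-value = 0.012189.
Step 6: alpha = 0.05. reject H0.

H = 10.9159, df = 3, p = 0.012189, reject H0.


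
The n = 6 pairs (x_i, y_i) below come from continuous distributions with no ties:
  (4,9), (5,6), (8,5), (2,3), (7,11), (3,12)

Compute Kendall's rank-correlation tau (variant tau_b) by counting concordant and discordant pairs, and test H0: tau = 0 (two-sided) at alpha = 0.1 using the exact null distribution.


Step 1: Enumerate the 15 unordered pairs (i,j) with i<j and classify each by sign(x_j-x_i) * sign(y_j-y_i).
  (1,2):dx=+1,dy=-3->D; (1,3):dx=+4,dy=-4->D; (1,4):dx=-2,dy=-6->C; (1,5):dx=+3,dy=+2->C
  (1,6):dx=-1,dy=+3->D; (2,3):dx=+3,dy=-1->D; (2,4):dx=-3,dy=-3->C; (2,5):dx=+2,dy=+5->C
  (2,6):dx=-2,dy=+6->D; (3,4):dx=-6,dy=-2->C; (3,5):dx=-1,dy=+6->D; (3,6):dx=-5,dy=+7->D
  (4,5):dx=+5,dy=+8->C; (4,6):dx=+1,dy=+9->C; (5,6):dx=-4,dy=+1->D
Step 2: C = 7, D = 8, total pairs = 15.
Step 3: tau = (C - D)/(n(n-1)/2) = (7 - 8)/15 = -0.066667.
Step 4: Exact two-sided p-value (enumerate n! = 720 permutations of y under H0): p = 1.000000.
Step 5: alpha = 0.1. fail to reject H0.

tau_b = -0.0667 (C=7, D=8), p = 1.000000, fail to reject H0.


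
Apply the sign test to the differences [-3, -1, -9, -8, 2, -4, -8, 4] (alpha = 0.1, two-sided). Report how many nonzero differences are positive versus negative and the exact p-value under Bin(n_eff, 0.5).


Step 1: Discard zero differences. Original n = 8; n_eff = number of nonzero differences = 8.
Nonzero differences (with sign): -3, -1, -9, -8, +2, -4, -8, +4
Step 2: Count signs: positive = 2, negative = 6.
Step 3: Under H0: P(positive) = 0.5, so the number of positives S ~ Bin(8, 0.5).
Step 4: Two-sided exact p-value = sum of Bin(8,0.5) probabilities at or below the observed probability = 0.289062.
Step 5: alpha = 0.1. fail to reject H0.

n_eff = 8, pos = 2, neg = 6, p = 0.289062, fail to reject H0.


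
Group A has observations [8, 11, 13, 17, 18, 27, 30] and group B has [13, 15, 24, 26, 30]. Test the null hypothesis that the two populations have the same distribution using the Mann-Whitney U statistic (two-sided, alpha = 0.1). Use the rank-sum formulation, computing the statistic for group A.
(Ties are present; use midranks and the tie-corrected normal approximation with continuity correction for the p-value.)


Step 1: Combine and sort all 12 observations; assign midranks.
sorted (value, group): (8,X), (11,X), (13,X), (13,Y), (15,Y), (17,X), (18,X), (24,Y), (26,Y), (27,X), (30,X), (30,Y)
ranks: 8->1, 11->2, 13->3.5, 13->3.5, 15->5, 17->6, 18->7, 24->8, 26->9, 27->10, 30->11.5, 30->11.5
Step 2: Rank sum for X: R1 = 1 + 2 + 3.5 + 6 + 7 + 10 + 11.5 = 41.
Step 3: U_X = R1 - n1(n1+1)/2 = 41 - 7*8/2 = 41 - 28 = 13.
       U_Y = n1*n2 - U_X = 35 - 13 = 22.
Step 4: Ties are present, so use the tie-corrected normal approximation (with continuity correction) for the p-value.
Step 5: p-value = 0.514478; compare to alpha = 0.1. fail to reject H0.

U_X = 13, p = 0.514478, fail to reject H0 at alpha = 0.1.


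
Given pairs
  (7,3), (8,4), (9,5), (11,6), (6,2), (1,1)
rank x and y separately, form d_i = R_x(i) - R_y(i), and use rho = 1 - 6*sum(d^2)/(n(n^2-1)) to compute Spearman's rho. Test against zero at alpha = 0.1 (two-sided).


Step 1: Rank x and y separately (midranks; no ties here).
rank(x): 7->3, 8->4, 9->5, 11->6, 6->2, 1->1
rank(y): 3->3, 4->4, 5->5, 6->6, 2->2, 1->1
Step 2: d_i = R_x(i) - R_y(i); compute d_i^2.
  (3-3)^2=0, (4-4)^2=0, (5-5)^2=0, (6-6)^2=0, (2-2)^2=0, (1-1)^2=0
sum(d^2) = 0.
Step 3: rho = 1 - 6*0 / (6*(6^2 - 1)) = 1 - 0/210 = 1.000000.
Step 5: Two-sided p-value from the t-distribution with 4 df = 0.000000.
Step 6: alpha = 0.1. reject H0.

rho = 1.0000, p = 0.000000, reject H0 at alpha = 0.1.


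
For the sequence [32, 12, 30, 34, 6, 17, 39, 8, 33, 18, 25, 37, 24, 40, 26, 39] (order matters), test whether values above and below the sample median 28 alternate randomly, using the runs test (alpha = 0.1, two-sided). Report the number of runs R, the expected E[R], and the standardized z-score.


Step 1: Compute median = 28; label A = above, B = below.
Labels in order: ABAABBABABBABABA  (n_A = 8, n_B = 8)
Step 2: Count runs R = 13.
Step 3: Under H0 (random ordering), E[R] = 2*n_A*n_B/(n_A+n_B) + 1 = 2*8*8/16 + 1 = 9.0000.
        Var[R] = 2*n_A*n_B*(2*n_A*n_B - n_A - n_B) / ((n_A+n_B)^2 * (n_A+n_B-1)) = 14336/3840 = 3.7333.
        SD[R] = 1.9322.
Step 4: Continuity-corrected z = (R - 0.5 - E[R]) / SD[R] = (13 - 0.5 - 9.0000) / 1.9322 = 1.8114.
Step 5: Two-sided p-value via normal approximation = 2*(1 - Phi(|z|)) = 0.070076.
Step 6: alpha = 0.1. reject H0.

R = 13, z = 1.8114, p = 0.070076, reject H0.


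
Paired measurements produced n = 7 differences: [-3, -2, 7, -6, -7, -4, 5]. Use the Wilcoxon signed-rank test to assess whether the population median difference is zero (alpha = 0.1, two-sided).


Step 1: Drop any zero differences (none here) and take |d_i|.
|d| = [3, 2, 7, 6, 7, 4, 5]
Step 2: Midrank |d_i| (ties get averaged ranks).
ranks: |3|->2, |2|->1, |7|->6.5, |6|->5, |7|->6.5, |4|->3, |5|->4
Step 3: Attach original signs; sum ranks with positive sign and with negative sign.
W+ = 6.5 + 4 = 10.5
W- = 2 + 1 + 5 + 6.5 + 3 = 17.5
(Check: W+ + W- = 28 should equal n(n+1)/2 = 28.)
Step 4: Test statistic W = min(W+, W-) = 10.5.
Step 5: Ties in |d|, so use the tie-corrected normal approximation.
        E[W] = n(n+1)/4 = 7*8/4 = 14.
        Tie groups: |d|=7 (t=2); sum(t^3 - t) = 6.
        Var[W] = n(n+1)(2n+1)/24 - sum(t^3-t)/48 = 840/24 - 6/48 = 34.875.
        z = (W - E[W]) / sqrt(Var[W]) = (10.5 - 14) / 5.9055 = -0.5927.
        Two-sided p = 2*Phi(z) = 0.553404.
Step 6: alpha = 0.1. fail to reject H0.

W+ = 10.5, W- = 17.5, W = min = 10.5, p = 0.553404, fail to reject H0.


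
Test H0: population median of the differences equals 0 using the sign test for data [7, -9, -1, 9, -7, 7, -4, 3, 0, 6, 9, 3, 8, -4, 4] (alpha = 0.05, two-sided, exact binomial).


Step 1: Discard zero differences. Original n = 15; n_eff = number of nonzero differences = 14.
Nonzero differences (with sign): +7, -9, -1, +9, -7, +7, -4, +3, +6, +9, +3, +8, -4, +4
Step 2: Count signs: positive = 9, negative = 5.
Step 3: Under H0: P(positive) = 0.5, so the number of positives S ~ Bin(14, 0.5).
Step 4: Two-sided exact p-value = sum of Bin(14,0.5) probabilities at or below the observed probability = 0.423950.
Step 5: alpha = 0.05. fail to reject H0.

n_eff = 14, pos = 9, neg = 5, p = 0.423950, fail to reject H0.


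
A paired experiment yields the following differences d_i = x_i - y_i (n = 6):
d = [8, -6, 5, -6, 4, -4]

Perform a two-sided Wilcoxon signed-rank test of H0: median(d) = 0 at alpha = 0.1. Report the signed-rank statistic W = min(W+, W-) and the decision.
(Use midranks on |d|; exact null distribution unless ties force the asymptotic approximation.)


Step 1: Drop any zero differences (none here) and take |d_i|.
|d| = [8, 6, 5, 6, 4, 4]
Step 2: Midrank |d_i| (ties get averaged ranks).
ranks: |8|->6, |6|->4.5, |5|->3, |6|->4.5, |4|->1.5, |4|->1.5
Step 3: Attach original signs; sum ranks with positive sign and with negative sign.
W+ = 6 + 3 + 1.5 = 10.5
W- = 4.5 + 4.5 + 1.5 = 10.5
(Check: W+ + W- = 21 should equal n(n+1)/2 = 21.)
Step 4: Test statistic W = min(W+, W-) = 10.5.
Step 5: Ties in |d|, so use the tie-corrected normal approximation.
        E[W] = n(n+1)/4 = 6*7/4 = 10.5.
        Tie groups: |d|=4 (t=2), |d|=6 (t=2); sum(t^3 - t) = 12.
        Var[W] = n(n+1)(2n+1)/24 - sum(t^3-t)/48 = 546/24 - 12/48 = 22.5.
        z = (W - E[W]) / sqrt(Var[W]) = (10.5 - 10.5) / 4.7434 = 0.0000.
        Two-sided p = 2*Phi(z) = 1.000000.
Step 6: alpha = 0.1. fail to reject H0.

W+ = 10.5, W- = 10.5, W = min = 10.5, p = 1.000000, fail to reject H0.


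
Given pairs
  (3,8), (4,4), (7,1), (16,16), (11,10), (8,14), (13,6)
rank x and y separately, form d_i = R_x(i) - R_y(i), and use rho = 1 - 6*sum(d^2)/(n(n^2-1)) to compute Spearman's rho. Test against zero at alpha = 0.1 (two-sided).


Step 1: Rank x and y separately (midranks; no ties here).
rank(x): 3->1, 4->2, 7->3, 16->7, 11->5, 8->4, 13->6
rank(y): 8->4, 4->2, 1->1, 16->7, 10->5, 14->6, 6->3
Step 2: d_i = R_x(i) - R_y(i); compute d_i^2.
  (1-4)^2=9, (2-2)^2=0, (3-1)^2=4, (7-7)^2=0, (5-5)^2=0, (4-6)^2=4, (6-3)^2=9
sum(d^2) = 26.
Step 3: rho = 1 - 6*26 / (7*(7^2 - 1)) = 1 - 156/336 = 0.535714.
Step 4: Under H0, t = rho * sqrt((n-2)/(1-rho^2)) = 1.4186 ~ t(5).
Step 5: Two-sided p-value from the t-distribution with 5 df = 0.215217.
Step 6: alpha = 0.1. fail to reject H0.

rho = 0.5357, p = 0.215217, fail to reject H0 at alpha = 0.1.


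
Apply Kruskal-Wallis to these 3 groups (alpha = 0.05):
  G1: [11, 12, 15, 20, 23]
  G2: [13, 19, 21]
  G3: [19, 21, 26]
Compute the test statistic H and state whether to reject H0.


Step 1: Combine all N = 11 observations and assign midranks.
sorted (value, group, rank): (11,G1,1), (12,G1,2), (13,G2,3), (15,G1,4), (19,G2,5.5), (19,G3,5.5), (20,G1,7), (21,G2,8.5), (21,G3,8.5), (23,G1,10), (26,G3,11)
Step 2: Sum ranks within each group.
R_1 = 24 (n_1 = 5)
R_2 = 17 (n_2 = 3)
R_3 = 25 (n_3 = 3)
Step 3: H = 12/(N(N+1)) * sum(R_i^2/n_i) - 3(N+1)
     = 12/(11*12) * (24^2/5 + 17^2/3 + 25^2/3) - 3*12
     = 0.090909 * 419.867 - 36
     = 2.169697.
Step 4: Ties present; correction factor C = 1 - 12/(11^3 - 11) = 0.990909. Corrected H = 2.169697 / 0.990909 = 2.189602.
Step 5: Under H0, H ~ chi^2(2); p-value = 0.334606.
Step 6: alpha = 0.05. fail to reject H0.

H = 2.1896, df = 2, p = 0.334606, fail to reject H0.


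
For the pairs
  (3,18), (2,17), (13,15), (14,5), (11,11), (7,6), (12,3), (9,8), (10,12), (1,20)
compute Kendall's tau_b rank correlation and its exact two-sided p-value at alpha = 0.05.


Step 1: Enumerate the 45 unordered pairs (i,j) with i<j and classify each by sign(x_j-x_i) * sign(y_j-y_i).
  (1,2):dx=-1,dy=-1->C; (1,3):dx=+10,dy=-3->D; (1,4):dx=+11,dy=-13->D; (1,5):dx=+8,dy=-7->D
  (1,6):dx=+4,dy=-12->D; (1,7):dx=+9,dy=-15->D; (1,8):dx=+6,dy=-10->D; (1,9):dx=+7,dy=-6->D
  (1,10):dx=-2,dy=+2->D; (2,3):dx=+11,dy=-2->D; (2,4):dx=+12,dy=-12->D; (2,5):dx=+9,dy=-6->D
  (2,6):dx=+5,dy=-11->D; (2,7):dx=+10,dy=-14->D; (2,8):dx=+7,dy=-9->D; (2,9):dx=+8,dy=-5->D
  (2,10):dx=-1,dy=+3->D; (3,4):dx=+1,dy=-10->D; (3,5):dx=-2,dy=-4->C; (3,6):dx=-6,dy=-9->C
  (3,7):dx=-1,dy=-12->C; (3,8):dx=-4,dy=-7->C; (3,9):dx=-3,dy=-3->C; (3,10):dx=-12,dy=+5->D
  (4,5):dx=-3,dy=+6->D; (4,6):dx=-7,dy=+1->D; (4,7):dx=-2,dy=-2->C; (4,8):dx=-5,dy=+3->D
  (4,9):dx=-4,dy=+7->D; (4,10):dx=-13,dy=+15->D; (5,6):dx=-4,dy=-5->C; (5,7):dx=+1,dy=-8->D
  (5,8):dx=-2,dy=-3->C; (5,9):dx=-1,dy=+1->D; (5,10):dx=-10,dy=+9->D; (6,7):dx=+5,dy=-3->D
  (6,8):dx=+2,dy=+2->C; (6,9):dx=+3,dy=+6->C; (6,10):dx=-6,dy=+14->D; (7,8):dx=-3,dy=+5->D
  (7,9):dx=-2,dy=+9->D; (7,10):dx=-11,dy=+17->D; (8,9):dx=+1,dy=+4->C; (8,10):dx=-8,dy=+12->D
  (9,10):dx=-9,dy=+8->D
Step 2: C = 12, D = 33, total pairs = 45.
Step 3: tau = (C - D)/(n(n-1)/2) = (12 - 33)/45 = -0.466667.
Step 4: Exact two-sided p-value (enumerate n! = 3628800 permutations of y under H0): p = 0.072550.
Step 5: alpha = 0.05. fail to reject H0.

tau_b = -0.4667 (C=12, D=33), p = 0.072550, fail to reject H0.


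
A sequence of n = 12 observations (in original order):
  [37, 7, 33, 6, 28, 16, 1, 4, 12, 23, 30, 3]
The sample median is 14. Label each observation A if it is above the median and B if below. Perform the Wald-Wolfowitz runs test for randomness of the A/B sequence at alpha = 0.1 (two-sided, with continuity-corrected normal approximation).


Step 1: Compute median = 14; label A = above, B = below.
Labels in order: ABABAABBBAAB  (n_A = 6, n_B = 6)
Step 2: Count runs R = 8.
Step 3: Under H0 (random ordering), E[R] = 2*n_A*n_B/(n_A+n_B) + 1 = 2*6*6/12 + 1 = 7.0000.
        Var[R] = 2*n_A*n_B*(2*n_A*n_B - n_A - n_B) / ((n_A+n_B)^2 * (n_A+n_B-1)) = 4320/1584 = 2.7273.
        SD[R] = 1.6514.
Step 4: Continuity-corrected z = (R - 0.5 - E[R]) / SD[R] = (8 - 0.5 - 7.0000) / 1.6514 = 0.3028.
Step 5: Two-sided p-value via normal approximation = 2*(1 - Phi(|z|)) = 0.762069.
Step 6: alpha = 0.1. fail to reject H0.

R = 8, z = 0.3028, p = 0.762069, fail to reject H0.


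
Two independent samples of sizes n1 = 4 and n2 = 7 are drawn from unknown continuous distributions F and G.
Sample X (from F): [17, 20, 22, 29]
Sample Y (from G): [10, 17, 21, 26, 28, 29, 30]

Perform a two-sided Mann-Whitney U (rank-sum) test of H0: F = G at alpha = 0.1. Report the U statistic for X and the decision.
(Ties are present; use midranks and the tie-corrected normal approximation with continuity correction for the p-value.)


Step 1: Combine and sort all 11 observations; assign midranks.
sorted (value, group): (10,Y), (17,X), (17,Y), (20,X), (21,Y), (22,X), (26,Y), (28,Y), (29,X), (29,Y), (30,Y)
ranks: 10->1, 17->2.5, 17->2.5, 20->4, 21->5, 22->6, 26->7, 28->8, 29->9.5, 29->9.5, 30->11
Step 2: Rank sum for X: R1 = 2.5 + 4 + 6 + 9.5 = 22.
Step 3: U_X = R1 - n1(n1+1)/2 = 22 - 4*5/2 = 22 - 10 = 12.
       U_Y = n1*n2 - U_X = 28 - 12 = 16.
Step 4: Ties are present, so use the tie-corrected normal approximation (with continuity correction) for the p-value.
Step 5: p-value = 0.775820; compare to alpha = 0.1. fail to reject H0.

U_X = 12, p = 0.775820, fail to reject H0 at alpha = 0.1.


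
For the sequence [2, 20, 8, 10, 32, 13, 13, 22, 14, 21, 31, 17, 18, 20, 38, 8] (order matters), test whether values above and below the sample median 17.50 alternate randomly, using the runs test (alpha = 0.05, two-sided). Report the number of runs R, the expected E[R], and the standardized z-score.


Step 1: Compute median = 17.50; label A = above, B = below.
Labels in order: BABBABBABAABAAAB  (n_A = 8, n_B = 8)
Step 2: Count runs R = 11.
Step 3: Under H0 (random ordering), E[R] = 2*n_A*n_B/(n_A+n_B) + 1 = 2*8*8/16 + 1 = 9.0000.
        Var[R] = 2*n_A*n_B*(2*n_A*n_B - n_A - n_B) / ((n_A+n_B)^2 * (n_A+n_B-1)) = 14336/3840 = 3.7333.
        SD[R] = 1.9322.
Step 4: Continuity-corrected z = (R - 0.5 - E[R]) / SD[R] = (11 - 0.5 - 9.0000) / 1.9322 = 0.7763.
Step 5: Two-sided p-value via normal approximation = 2*(1 - Phi(|z|)) = 0.437558.
Step 6: alpha = 0.05. fail to reject H0.

R = 11, z = 0.7763, p = 0.437558, fail to reject H0.


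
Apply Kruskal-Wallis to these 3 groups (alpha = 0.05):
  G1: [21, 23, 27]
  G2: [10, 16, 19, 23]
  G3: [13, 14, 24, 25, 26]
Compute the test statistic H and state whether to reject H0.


Step 1: Combine all N = 12 observations and assign midranks.
sorted (value, group, rank): (10,G2,1), (13,G3,2), (14,G3,3), (16,G2,4), (19,G2,5), (21,G1,6), (23,G1,7.5), (23,G2,7.5), (24,G3,9), (25,G3,10), (26,G3,11), (27,G1,12)
Step 2: Sum ranks within each group.
R_1 = 25.5 (n_1 = 3)
R_2 = 17.5 (n_2 = 4)
R_3 = 35 (n_3 = 5)
Step 3: H = 12/(N(N+1)) * sum(R_i^2/n_i) - 3(N+1)
     = 12/(12*13) * (25.5^2/3 + 17.5^2/4 + 35^2/5) - 3*13
     = 0.076923 * 538.312 - 39
     = 2.408654.
Step 4: Ties present; correction factor C = 1 - 6/(12^3 - 12) = 0.996503. Corrected H = 2.408654 / 0.996503 = 2.417105.
Step 5: Under H0, H ~ chi^2(2); p-value = 0.298629.
Step 6: alpha = 0.05. fail to reject H0.

H = 2.4171, df = 2, p = 0.298629, fail to reject H0.


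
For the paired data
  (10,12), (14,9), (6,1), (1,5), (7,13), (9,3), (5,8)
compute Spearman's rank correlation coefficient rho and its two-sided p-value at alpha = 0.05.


Step 1: Rank x and y separately (midranks; no ties here).
rank(x): 10->6, 14->7, 6->3, 1->1, 7->4, 9->5, 5->2
rank(y): 12->6, 9->5, 1->1, 5->3, 13->7, 3->2, 8->4
Step 2: d_i = R_x(i) - R_y(i); compute d_i^2.
  (6-6)^2=0, (7-5)^2=4, (3-1)^2=4, (1-3)^2=4, (4-7)^2=9, (5-2)^2=9, (2-4)^2=4
sum(d^2) = 34.
Step 3: rho = 1 - 6*34 / (7*(7^2 - 1)) = 1 - 204/336 = 0.392857.
Step 4: Under H0, t = rho * sqrt((n-2)/(1-rho^2)) = 0.9553 ~ t(5).
Step 5: Two-sided p-value from the t-distribution with 5 df = 0.383317.
Step 6: alpha = 0.05. fail to reject H0.

rho = 0.3929, p = 0.383317, fail to reject H0 at alpha = 0.05.


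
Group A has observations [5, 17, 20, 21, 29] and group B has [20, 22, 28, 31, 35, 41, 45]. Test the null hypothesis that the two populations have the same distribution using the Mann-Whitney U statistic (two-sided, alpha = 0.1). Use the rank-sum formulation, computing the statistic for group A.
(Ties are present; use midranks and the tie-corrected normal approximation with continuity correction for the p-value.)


Step 1: Combine and sort all 12 observations; assign midranks.
sorted (value, group): (5,X), (17,X), (20,X), (20,Y), (21,X), (22,Y), (28,Y), (29,X), (31,Y), (35,Y), (41,Y), (45,Y)
ranks: 5->1, 17->2, 20->3.5, 20->3.5, 21->5, 22->6, 28->7, 29->8, 31->9, 35->10, 41->11, 45->12
Step 2: Rank sum for X: R1 = 1 + 2 + 3.5 + 5 + 8 = 19.5.
Step 3: U_X = R1 - n1(n1+1)/2 = 19.5 - 5*6/2 = 19.5 - 15 = 4.5.
       U_Y = n1*n2 - U_X = 35 - 4.5 = 30.5.
Step 4: Ties are present, so use the tie-corrected normal approximation (with continuity correction) for the p-value.
Step 5: p-value = 0.041997; compare to alpha = 0.1. reject H0.

U_X = 4.5, p = 0.041997, reject H0 at alpha = 0.1.


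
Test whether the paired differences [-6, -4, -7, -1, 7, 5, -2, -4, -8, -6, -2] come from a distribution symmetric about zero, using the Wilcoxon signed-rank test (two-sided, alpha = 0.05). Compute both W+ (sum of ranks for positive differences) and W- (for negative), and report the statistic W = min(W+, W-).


Step 1: Drop any zero differences (none here) and take |d_i|.
|d| = [6, 4, 7, 1, 7, 5, 2, 4, 8, 6, 2]
Step 2: Midrank |d_i| (ties get averaged ranks).
ranks: |6|->7.5, |4|->4.5, |7|->9.5, |1|->1, |7|->9.5, |5|->6, |2|->2.5, |4|->4.5, |8|->11, |6|->7.5, |2|->2.5
Step 3: Attach original signs; sum ranks with positive sign and with negative sign.
W+ = 9.5 + 6 = 15.5
W- = 7.5 + 4.5 + 9.5 + 1 + 2.5 + 4.5 + 11 + 7.5 + 2.5 = 50.5
(Check: W+ + W- = 66 should equal n(n+1)/2 = 66.)
Step 4: Test statistic W = min(W+, W-) = 15.5.
Step 5: Ties in |d|, so use the tie-corrected normal approximation.
        E[W] = n(n+1)/4 = 11*12/4 = 33.
        Tie groups: |d|=2 (t=2), |d|=4 (t=2), |d|=6 (t=2), |d|=7 (t=2); sum(t^3 - t) = 24.
        Var[W] = n(n+1)(2n+1)/24 - sum(t^3-t)/48 = 3036/24 - 24/48 = 126.
        z = (W - E[W]) / sqrt(Var[W]) = (15.5 - 33) / 11.2250 = -1.5590.
        Two-sided p = 2*Phi(z) = 0.118991.
Step 6: alpha = 0.05. fail to reject H0.

W+ = 15.5, W- = 50.5, W = min = 15.5, p = 0.118991, fail to reject H0.


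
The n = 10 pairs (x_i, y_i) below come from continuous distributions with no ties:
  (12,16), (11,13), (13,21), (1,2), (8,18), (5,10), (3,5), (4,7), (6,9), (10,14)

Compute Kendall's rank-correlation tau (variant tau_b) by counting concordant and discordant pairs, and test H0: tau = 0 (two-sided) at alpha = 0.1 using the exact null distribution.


Step 1: Enumerate the 45 unordered pairs (i,j) with i<j and classify each by sign(x_j-x_i) * sign(y_j-y_i).
  (1,2):dx=-1,dy=-3->C; (1,3):dx=+1,dy=+5->C; (1,4):dx=-11,dy=-14->C; (1,5):dx=-4,dy=+2->D
  (1,6):dx=-7,dy=-6->C; (1,7):dx=-9,dy=-11->C; (1,8):dx=-8,dy=-9->C; (1,9):dx=-6,dy=-7->C
  (1,10):dx=-2,dy=-2->C; (2,3):dx=+2,dy=+8->C; (2,4):dx=-10,dy=-11->C; (2,5):dx=-3,dy=+5->D
  (2,6):dx=-6,dy=-3->C; (2,7):dx=-8,dy=-8->C; (2,8):dx=-7,dy=-6->C; (2,9):dx=-5,dy=-4->C
  (2,10):dx=-1,dy=+1->D; (3,4):dx=-12,dy=-19->C; (3,5):dx=-5,dy=-3->C; (3,6):dx=-8,dy=-11->C
  (3,7):dx=-10,dy=-16->C; (3,8):dx=-9,dy=-14->C; (3,9):dx=-7,dy=-12->C; (3,10):dx=-3,dy=-7->C
  (4,5):dx=+7,dy=+16->C; (4,6):dx=+4,dy=+8->C; (4,7):dx=+2,dy=+3->C; (4,8):dx=+3,dy=+5->C
  (4,9):dx=+5,dy=+7->C; (4,10):dx=+9,dy=+12->C; (5,6):dx=-3,dy=-8->C; (5,7):dx=-5,dy=-13->C
  (5,8):dx=-4,dy=-11->C; (5,9):dx=-2,dy=-9->C; (5,10):dx=+2,dy=-4->D; (6,7):dx=-2,dy=-5->C
  (6,8):dx=-1,dy=-3->C; (6,9):dx=+1,dy=-1->D; (6,10):dx=+5,dy=+4->C; (7,8):dx=+1,dy=+2->C
  (7,9):dx=+3,dy=+4->C; (7,10):dx=+7,dy=+9->C; (8,9):dx=+2,dy=+2->C; (8,10):dx=+6,dy=+7->C
  (9,10):dx=+4,dy=+5->C
Step 2: C = 40, D = 5, total pairs = 45.
Step 3: tau = (C - D)/(n(n-1)/2) = (40 - 5)/45 = 0.777778.
Step 4: Exact two-sided p-value (enumerate n! = 3628800 permutations of y under H0): p = 0.000946.
Step 5: alpha = 0.1. reject H0.

tau_b = 0.7778 (C=40, D=5), p = 0.000946, reject H0.


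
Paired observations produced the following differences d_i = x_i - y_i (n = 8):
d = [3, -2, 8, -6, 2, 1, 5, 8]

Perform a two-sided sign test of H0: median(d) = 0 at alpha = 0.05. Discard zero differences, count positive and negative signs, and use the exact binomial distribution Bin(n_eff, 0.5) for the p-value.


Step 1: Discard zero differences. Original n = 8; n_eff = number of nonzero differences = 8.
Nonzero differences (with sign): +3, -2, +8, -6, +2, +1, +5, +8
Step 2: Count signs: positive = 6, negative = 2.
Step 3: Under H0: P(positive) = 0.5, so the number of positives S ~ Bin(8, 0.5).
Step 4: Two-sided exact p-value = sum of Bin(8,0.5) probabilities at or below the observed probability = 0.289062.
Step 5: alpha = 0.05. fail to reject H0.

n_eff = 8, pos = 6, neg = 2, p = 0.289062, fail to reject H0.


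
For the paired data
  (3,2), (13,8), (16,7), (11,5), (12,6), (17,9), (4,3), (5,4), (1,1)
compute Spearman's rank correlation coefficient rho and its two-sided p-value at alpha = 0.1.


Step 1: Rank x and y separately (midranks; no ties here).
rank(x): 3->2, 13->7, 16->8, 11->5, 12->6, 17->9, 4->3, 5->4, 1->1
rank(y): 2->2, 8->8, 7->7, 5->5, 6->6, 9->9, 3->3, 4->4, 1->1
Step 2: d_i = R_x(i) - R_y(i); compute d_i^2.
  (2-2)^2=0, (7-8)^2=1, (8-7)^2=1, (5-5)^2=0, (6-6)^2=0, (9-9)^2=0, (3-3)^2=0, (4-4)^2=0, (1-1)^2=0
sum(d^2) = 2.
Step 3: rho = 1 - 6*2 / (9*(9^2 - 1)) = 1 - 12/720 = 0.983333.
Step 4: Under H0, t = rho * sqrt((n-2)/(1-rho^2)) = 14.3096 ~ t(7).
Step 5: Two-sided p-value from the t-distribution with 7 df = 0.000002.
Step 6: alpha = 0.1. reject H0.

rho = 0.9833, p = 0.000002, reject H0 at alpha = 0.1.


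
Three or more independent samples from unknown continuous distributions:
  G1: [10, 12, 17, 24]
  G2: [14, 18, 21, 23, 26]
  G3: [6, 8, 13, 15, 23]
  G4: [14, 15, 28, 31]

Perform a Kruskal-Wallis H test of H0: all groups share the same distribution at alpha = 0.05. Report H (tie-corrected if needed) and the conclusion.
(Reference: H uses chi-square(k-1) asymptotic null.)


Step 1: Combine all N = 18 observations and assign midranks.
sorted (value, group, rank): (6,G3,1), (8,G3,2), (10,G1,3), (12,G1,4), (13,G3,5), (14,G2,6.5), (14,G4,6.5), (15,G3,8.5), (15,G4,8.5), (17,G1,10), (18,G2,11), (21,G2,12), (23,G2,13.5), (23,G3,13.5), (24,G1,15), (26,G2,16), (28,G4,17), (31,G4,18)
Step 2: Sum ranks within each group.
R_1 = 32 (n_1 = 4)
R_2 = 59 (n_2 = 5)
R_3 = 30 (n_3 = 5)
R_4 = 50 (n_4 = 4)
Step 3: H = 12/(N(N+1)) * sum(R_i^2/n_i) - 3(N+1)
     = 12/(18*19) * (32^2/4 + 59^2/5 + 30^2/5 + 50^2/4) - 3*19
     = 0.035088 * 1757.2 - 57
     = 4.656140.
Step 4: Ties present; correction factor C = 1 - 18/(18^3 - 18) = 0.996904. Corrected H = 4.656140 / 0.996904 = 4.670600.
Step 5: Under H0, H ~ chi^2(3); p-value = 0.197569.
Step 6: alpha = 0.05. fail to reject H0.

H = 4.6706, df = 3, p = 0.197569, fail to reject H0.


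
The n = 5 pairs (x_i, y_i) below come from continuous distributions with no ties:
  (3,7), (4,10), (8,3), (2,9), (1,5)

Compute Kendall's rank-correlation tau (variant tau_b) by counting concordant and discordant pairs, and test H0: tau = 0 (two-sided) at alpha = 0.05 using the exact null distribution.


Step 1: Enumerate the 10 unordered pairs (i,j) with i<j and classify each by sign(x_j-x_i) * sign(y_j-y_i).
  (1,2):dx=+1,dy=+3->C; (1,3):dx=+5,dy=-4->D; (1,4):dx=-1,dy=+2->D; (1,5):dx=-2,dy=-2->C
  (2,3):dx=+4,dy=-7->D; (2,4):dx=-2,dy=-1->C; (2,5):dx=-3,dy=-5->C; (3,4):dx=-6,dy=+6->D
  (3,5):dx=-7,dy=+2->D; (4,5):dx=-1,dy=-4->C
Step 2: C = 5, D = 5, total pairs = 10.
Step 3: tau = (C - D)/(n(n-1)/2) = (5 - 5)/10 = 0.000000.
Step 4: Exact two-sided p-value (enumerate n! = 120 permutations of y under H0): p = 1.000000.
Step 5: alpha = 0.05. fail to reject H0.

tau_b = 0.0000 (C=5, D=5), p = 1.000000, fail to reject H0.


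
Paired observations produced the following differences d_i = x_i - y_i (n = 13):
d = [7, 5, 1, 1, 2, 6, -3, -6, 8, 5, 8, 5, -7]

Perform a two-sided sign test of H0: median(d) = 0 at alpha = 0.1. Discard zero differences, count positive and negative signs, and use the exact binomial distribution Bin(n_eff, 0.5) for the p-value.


Step 1: Discard zero differences. Original n = 13; n_eff = number of nonzero differences = 13.
Nonzero differences (with sign): +7, +5, +1, +1, +2, +6, -3, -6, +8, +5, +8, +5, -7
Step 2: Count signs: positive = 10, negative = 3.
Step 3: Under H0: P(positive) = 0.5, so the number of positives S ~ Bin(13, 0.5).
Step 4: Two-sided exact p-value = sum of Bin(13,0.5) probabilities at or below the observed probability = 0.092285.
Step 5: alpha = 0.1. reject H0.

n_eff = 13, pos = 10, neg = 3, p = 0.092285, reject H0.


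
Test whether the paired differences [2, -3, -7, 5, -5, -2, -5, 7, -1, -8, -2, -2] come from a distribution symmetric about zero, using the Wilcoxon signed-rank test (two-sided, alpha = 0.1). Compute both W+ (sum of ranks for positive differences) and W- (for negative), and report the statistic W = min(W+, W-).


Step 1: Drop any zero differences (none here) and take |d_i|.
|d| = [2, 3, 7, 5, 5, 2, 5, 7, 1, 8, 2, 2]
Step 2: Midrank |d_i| (ties get averaged ranks).
ranks: |2|->3.5, |3|->6, |7|->10.5, |5|->8, |5|->8, |2|->3.5, |5|->8, |7|->10.5, |1|->1, |8|->12, |2|->3.5, |2|->3.5
Step 3: Attach original signs; sum ranks with positive sign and with negative sign.
W+ = 3.5 + 8 + 10.5 = 22
W- = 6 + 10.5 + 8 + 3.5 + 8 + 1 + 12 + 3.5 + 3.5 = 56
(Check: W+ + W- = 78 should equal n(n+1)/2 = 78.)
Step 4: Test statistic W = min(W+, W-) = 22.
Step 5: Ties in |d|, so use the tie-corrected normal approximation.
        E[W] = n(n+1)/4 = 12*13/4 = 39.
        Tie groups: |d|=2 (t=4), |d|=5 (t=3), |d|=7 (t=2); sum(t^3 - t) = 90.
        Var[W] = n(n+1)(2n+1)/24 - sum(t^3-t)/48 = 3900/24 - 90/48 = 160.625.
        z = (W - E[W]) / sqrt(Var[W]) = (22 - 39) / 12.6738 = -1.3414.
        Two-sided p = 2*Phi(z) = 0.179807.
Step 6: alpha = 0.1. fail to reject H0.

W+ = 22, W- = 56, W = min = 22, p = 0.179807, fail to reject H0.
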